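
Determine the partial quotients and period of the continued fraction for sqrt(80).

[8; (1, 16)]

Write x_i = (sqrt(80) + m_i)/d_i with (m_0, d_0) = (0, 1). a_0 = floor(sqrt(80)) = 8, since 8^2 = 64 <= 80 < 81 = 9^2.
Iterate m_{i+1} = d_i*a_i - m_i, d_{i+1} = (80 - m_{i+1}^2)/d_i, a_{i+1} = floor((a_0 + m_{i+1})/d_{i+1}):
  m_1 = 1*8 - 0 = 8, d_1 = (80 - 8^2)/1 = 16/1 = 16, a_1 = floor((8 + 8)/16) = 1.
  m_2 = 16*1 - 8 = 8, d_2 = (80 - 8^2)/16 = 16/16 = 1, a_2 = floor((8 + 8)/1) = 16.
  m_3 = 1*16 - 8 = 8, d_3 = (80 - 8^2)/1 = 16/1 = 16: (m_3, d_3) = (m_1, d_1) = (8, 16), so from here the quotients repeat a_1, a_2; the period length is 2.
Hence the expansion of sqrt(80) is a_0 = 8 followed by the repeating block 1, 16 (period 2).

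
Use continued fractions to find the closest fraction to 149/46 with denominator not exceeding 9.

Expand x = 149/46 as a continued fraction with the Euclidean algorithm:
  149 = 3*46 + 11, so a_0 = 3.
  46 = 4*11 + 2, so a_1 = 4.
  11 = 5*2 + 1, so a_2 = 5.
  2 = 2*1 + 0, so a_3 = 2.
so x = [3; 4, 5, 2].
Convergents (p_i = a_i*p_{i-1} + p_{i-2}, q_i = a_i*q_{i-1} + q_{i-2} with p_{-2}=0, p_{-1}=1, q_{-2}=1, q_{-1}=0), until the denominator exceeds 9:
  i=0: a_0=3, p_0 = 3*1 + 0 = 3, q_0 = 3*0 + 1 = 1.
  i=1: a_1=4, p_1 = 4*3 + 1 = 13, q_1 = 4*1 + 0 = 4.
  i=2: a_2=5, p_2 = 5*13 + 3 = 68, q_2 = 5*4 + 1 = 21.
q_2 = 21 > 9, so the last convergent with denominator <= 9 is p_1/q_1 = 13/4.
The closest fraction with denominator <= 9 is either p_1/q_1 or the intermediate fraction (k*p_1 + p_0)/(k*q_1 + q_0) with the largest k >= 1 whose denominator stays <= 9; these approach x as k grows, and every other convergent or intermediate fraction in range is farther away.
Largest k: floor((9 - q_0)/q_1) = floor((9 - 1)/4) = 2.
That gives (2*13 + 3)/(2*4 + 1) = 29/9.
Compare the errors: |x - 13/4| = |149*4 - 13*46|/(46*4) = 2/184, and |x - 29/9| = |149*9 - 29*46|/(46*9) = 7/414.
Cross-multiplying, 2*414 = 828 < 1288 = 7*184, so 2/184 is smaller: the convergent 13/4 is closer to x than 29/9.

13/4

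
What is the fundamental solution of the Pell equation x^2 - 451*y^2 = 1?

(x, y) = (46471490, 2188257)

First expand sqrt(451) as a continued fraction. With x_i = (sqrt(451) + m_i)/d_i and (m_0, d_0) = (0, 1): a_0 = floor(sqrt(451)) = 21, since 21^2 = 441 <= 451 < 484 = 22^2.
Iterate m_{i+1} = d_i*a_i - m_i, d_{i+1} = (451 - m_{i+1}^2)/d_i, a_{i+1} = floor((a_0 + m_{i+1})/d_{i+1}):
  m_1 = 1*21 - 0 = 21, d_1 = (451 - 21^2)/1 = 10/1 = 10, a_1 = floor((21 + 21)/10) = 4.
  m_2 = 10*4 - 21 = 19, d_2 = (451 - 19^2)/10 = 90/10 = 9, a_2 = floor((21 + 19)/9) = 4.
  m_3 = 9*4 - 19 = 17, d_3 = (451 - 17^2)/9 = 162/9 = 18, a_3 = floor((21 + 17)/18) = 2.
  m_4 = 18*2 - 17 = 19, d_4 = (451 - 19^2)/18 = 90/18 = 5, a_4 = floor((21 + 19)/5) = 8.
  m_5 = 5*8 - 19 = 21, d_5 = (451 - 21^2)/5 = 10/5 = 2, a_5 = floor((21 + 21)/2) = 21.
  m_6 = 2*21 - 21 = 21, d_6 = (451 - 21^2)/2 = 10/2 = 5, a_6 = floor((21 + 21)/5) = 8.
  m_7 = 5*8 - 21 = 19, d_7 = (451 - 19^2)/5 = 90/5 = 18, a_7 = floor((21 + 19)/18) = 2.
  m_8 = 18*2 - 19 = 17, d_8 = (451 - 17^2)/18 = 162/18 = 9, a_8 = floor((21 + 17)/9) = 4.
  m_9 = 9*4 - 17 = 19, d_9 = (451 - 19^2)/9 = 90/9 = 10, a_9 = floor((21 + 19)/10) = 4.
  m_10 = 10*4 - 19 = 21, d_10 = (451 - 21^2)/10 = 10/10 = 1, a_10 = floor((21 + 21)/1) = 42.
  m_11 = 1*42 - 21 = 21, d_11 = (451 - 21^2)/1 = 10/1 = 10: (m_11, d_11) = (m_1, d_1) = (21, 10), so from here the quotients repeat a_1, ..., a_10; the period length is 10.
So sqrt(451) = [21; (4, 4, 2, 8, 21, 8, 2, 4, 4, 42)] with period length k = 10.
k is even, so the fundamental solution of x^2 - 451y^2 = 1 is (p_{k-1}, q_{k-1}) = (p_9, q_9); compute convergents through index 9.
Convergents (p_i = a_i*p_{i-1} + p_{i-2}, q_i = a_i*q_{i-1} + q_{i-2} with p_{-2}=0, p_{-1}=1, q_{-2}=1, q_{-1}=0):
  i=0: a_0=21, p_0 = 21*1 + 0 = 21, q_0 = 21*0 + 1 = 1.
  i=1: a_1=4, p_1 = 4*21 + 1 = 85, q_1 = 4*1 + 0 = 4.
  i=2: a_2=4, p_2 = 4*85 + 21 = 361, q_2 = 4*4 + 1 = 17.
  i=3: a_3=2, p_3 = 2*361 + 85 = 807, q_3 = 2*17 + 4 = 38.
  i=4: a_4=8, p_4 = 8*807 + 361 = 6817, q_4 = 8*38 + 17 = 321.
  i=5: a_5=21, p_5 = 21*6817 + 807 = 143964, q_5 = 21*321 + 38 = 6779.
  i=6: a_6=8, p_6 = 8*143964 + 6817 = 1158529, q_6 = 8*6779 + 321 = 54553.
  i=7: a_7=2, p_7 = 2*1158529 + 143964 = 2461022, q_7 = 2*54553 + 6779 = 115885.
  i=8: a_8=4, p_8 = 4*2461022 + 1158529 = 11002617, q_8 = 4*115885 + 54553 = 518093.
  i=9: a_9=4, p_9 = 4*11002617 + 2461022 = 46471490, q_9 = 4*518093 + 115885 = 2188257.
Check: 46471490^2 - 451*2188257^2 = 2159599382820100 - 2159599382820099 = 1, so (x, y) = (46471490, 2188257) solves the equation, and by the theorem it is the least positive solution.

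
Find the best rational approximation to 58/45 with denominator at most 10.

Expand x = 58/45 as a continued fraction with the Euclidean algorithm:
  58 = 1*45 + 13, so a_0 = 1.
  45 = 3*13 + 6, so a_1 = 3.
  13 = 2*6 + 1, so a_2 = 2.
  6 = 6*1 + 0, so a_3 = 6.
so x = [1; 3, 2, 6].
Convergents (p_i = a_i*p_{i-1} + p_{i-2}, q_i = a_i*q_{i-1} + q_{i-2} with p_{-2}=0, p_{-1}=1, q_{-2}=1, q_{-1}=0), until the denominator exceeds 10:
  i=0: a_0=1, p_0 = 1*1 + 0 = 1, q_0 = 1*0 + 1 = 1.
  i=1: a_1=3, p_1 = 3*1 + 1 = 4, q_1 = 3*1 + 0 = 3.
  i=2: a_2=2, p_2 = 2*4 + 1 = 9, q_2 = 2*3 + 1 = 7.
  i=3: a_3=6, p_3 = 6*9 + 4 = 58, q_3 = 6*7 + 3 = 45.
q_3 = 45 > 10, so the last convergent with denominator <= 10 is p_2/q_2 = 9/7.
The closest fraction with denominator <= 10 is either p_2/q_2 or the intermediate fraction (k*p_2 + p_1)/(k*q_2 + q_1) with the largest k >= 1 whose denominator stays <= 10; these approach x as k grows, and every other convergent or intermediate fraction in range is farther away.
Largest k: floor((10 - q_1)/q_2) = floor((10 - 3)/7) = 1.
That gives (1*9 + 4)/(1*7 + 3) = 13/10.
Compare the errors: |x - 9/7| = |58*7 - 9*45|/(45*7) = 1/315, and |x - 13/10| = |58*10 - 13*45|/(45*10) = 5/450.
Cross-multiplying, 1*450 = 450 < 1575 = 5*315, so 1/315 is smaller: the convergent 9/7 is closer to x than 13/10.

9/7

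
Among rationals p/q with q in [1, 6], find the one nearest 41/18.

Expand x = 41/18 as a continued fraction with the Euclidean algorithm:
  41 = 2*18 + 5, so a_0 = 2.
  18 = 3*5 + 3, so a_1 = 3.
  5 = 1*3 + 2, so a_2 = 1.
  3 = 1*2 + 1, so a_3 = 1.
  2 = 2*1 + 0, so a_4 = 2.
so x = [2; 3, 1, 1, 2].
Convergents (p_i = a_i*p_{i-1} + p_{i-2}, q_i = a_i*q_{i-1} + q_{i-2} with p_{-2}=0, p_{-1}=1, q_{-2}=1, q_{-1}=0), until the denominator exceeds 6:
  i=0: a_0=2, p_0 = 2*1 + 0 = 2, q_0 = 2*0 + 1 = 1.
  i=1: a_1=3, p_1 = 3*2 + 1 = 7, q_1 = 3*1 + 0 = 3.
  i=2: a_2=1, p_2 = 1*7 + 2 = 9, q_2 = 1*3 + 1 = 4.
  i=3: a_3=1, p_3 = 1*9 + 7 = 16, q_3 = 1*4 + 3 = 7.
q_3 = 7 > 6, so the last convergent with denominator <= 6 is p_2/q_2 = 9/4.
The closest fraction with denominator <= 6 is either p_2/q_2 or the intermediate fraction (k*p_2 + p_1)/(k*q_2 + q_1) with the largest k >= 1 whose denominator stays <= 6; these approach x as k grows, and every other convergent or intermediate fraction in range is farther away.
Largest k: floor((6 - q_1)/q_2) = floor((6 - 3)/4) = 0.
Since k = 0, no intermediate fraction beyond p_2/q_2 has denominator <= 6, so the convergent 9/4 is the closest (its error is |41*4 - 9*18|/(18*4) = 2/72).

9/4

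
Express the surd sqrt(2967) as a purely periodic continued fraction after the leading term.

Write x_i = (sqrt(2967) + m_i)/d_i with (m_0, d_0) = (0, 1). a_0 = floor(sqrt(2967)) = 54, since 54^2 = 2916 <= 2967 < 3025 = 55^2.
Iterate m_{i+1} = d_i*a_i - m_i, d_{i+1} = (2967 - m_{i+1}^2)/d_i, a_{i+1} = floor((a_0 + m_{i+1})/d_{i+1}):
  m_1 = 1*54 - 0 = 54, d_1 = (2967 - 54^2)/1 = 51/1 = 51, a_1 = floor((54 + 54)/51) = 2.
  m_2 = 51*2 - 54 = 48, d_2 = (2967 - 48^2)/51 = 663/51 = 13, a_2 = floor((54 + 48)/13) = 7.
  m_3 = 13*7 - 48 = 43, d_3 = (2967 - 43^2)/13 = 1118/13 = 86, a_3 = floor((54 + 43)/86) = 1.
  m_4 = 86*1 - 43 = 43, d_4 = (2967 - 43^2)/86 = 1118/86 = 13, a_4 = floor((54 + 43)/13) = 7.
  m_5 = 13*7 - 43 = 48, d_5 = (2967 - 48^2)/13 = 663/13 = 51, a_5 = floor((54 + 48)/51) = 2.
  m_6 = 51*2 - 48 = 54, d_6 = (2967 - 54^2)/51 = 51/51 = 1, a_6 = floor((54 + 54)/1) = 108.
  m_7 = 1*108 - 54 = 54, d_7 = (2967 - 54^2)/1 = 51/1 = 51: (m_7, d_7) = (m_1, d_1) = (54, 51), so from here the quotients repeat a_1, ..., a_6; the period length is 6.
Hence the expansion of sqrt(2967) is a_0 = 54 followed by the repeating block 2, 7, 1, 7, 2, 108 (period 6).

[54; (2, 7, 1, 7, 2, 108)]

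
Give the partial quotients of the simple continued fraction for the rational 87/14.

Run the Euclidean algorithm on 87 and 14; the successive quotients are the partial quotients a_0, a_1, ... (each step inverts the fractional part left over by the previous one):
  87 = 6*14 + 3, so a_0 = 6.
  14 = 4*3 + 2, so a_1 = 4.
  3 = 1*2 + 1, so a_2 = 1.
  2 = 2*1 + 0, so a_3 = 2.
The remainder reaches 0 after 4 divisions, so the expansion has 4 partial quotients, read off in order.

[6; 4, 1, 2]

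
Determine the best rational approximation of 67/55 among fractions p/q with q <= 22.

Expand x = 67/55 as a continued fraction with the Euclidean algorithm:
  67 = 1*55 + 12, so a_0 = 1.
  55 = 4*12 + 7, so a_1 = 4.
  12 = 1*7 + 5, so a_2 = 1.
  7 = 1*5 + 2, so a_3 = 1.
  5 = 2*2 + 1, so a_4 = 2.
  2 = 2*1 + 0, so a_5 = 2.
so x = [1; 4, 1, 1, 2, 2].
Convergents (p_i = a_i*p_{i-1} + p_{i-2}, q_i = a_i*q_{i-1} + q_{i-2} with p_{-2}=0, p_{-1}=1, q_{-2}=1, q_{-1}=0), until the denominator exceeds 22:
  i=0: a_0=1, p_0 = 1*1 + 0 = 1, q_0 = 1*0 + 1 = 1.
  i=1: a_1=4, p_1 = 4*1 + 1 = 5, q_1 = 4*1 + 0 = 4.
  i=2: a_2=1, p_2 = 1*5 + 1 = 6, q_2 = 1*4 + 1 = 5.
  i=3: a_3=1, p_3 = 1*6 + 5 = 11, q_3 = 1*5 + 4 = 9.
  i=4: a_4=2, p_4 = 2*11 + 6 = 28, q_4 = 2*9 + 5 = 23.
q_4 = 23 > 22, so the last convergent with denominator <= 22 is p_3/q_3 = 11/9.
The closest fraction with denominator <= 22 is either p_3/q_3 or the intermediate fraction (k*p_3 + p_2)/(k*q_3 + q_2) with the largest k >= 1 whose denominator stays <= 22; these approach x as k grows, and every other convergent or intermediate fraction in range is farther away.
Largest k: floor((22 - q_2)/q_3) = floor((22 - 5)/9) = 1.
That gives (1*11 + 6)/(1*9 + 5) = 17/14.
Compare the errors: |x - 11/9| = |67*9 - 11*55|/(55*9) = 2/495, and |x - 17/14| = |67*14 - 17*55|/(55*14) = 3/770.
Cross-multiplying, 3*495 = 1485 < 1540 = 2*770, so 3/770 is smaller: the intermediate fraction 17/14 is closer to x than 11/9.

17/14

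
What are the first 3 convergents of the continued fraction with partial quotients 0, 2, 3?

0/1, 1/2, 3/7

Using the convergent recurrence p_i = a_i*p_{i-1} + p_{i-2}, q_i = a_i*q_{i-1} + q_{i-2} with p_{-2}=0, p_{-1}=1, q_{-2}=1, q_{-1}=0:
  i=0: a_0=0, p_0 = 0*1 + 0 = 0, q_0 = 0*0 + 1 = 1.
  i=1: a_1=2, p_1 = 2*0 + 1 = 1, q_1 = 2*1 + 0 = 2.
  i=2: a_2=3, p_2 = 3*1 + 0 = 3, q_2 = 3*2 + 1 = 7.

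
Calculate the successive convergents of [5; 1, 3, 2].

5/1, 6/1, 23/4, 52/9

Using the convergent recurrence p_i = a_i*p_{i-1} + p_{i-2}, q_i = a_i*q_{i-1} + q_{i-2} with p_{-2}=0, p_{-1}=1, q_{-2}=1, q_{-1}=0:
  i=0: a_0=5, p_0 = 5*1 + 0 = 5, q_0 = 5*0 + 1 = 1.
  i=1: a_1=1, p_1 = 1*5 + 1 = 6, q_1 = 1*1 + 0 = 1.
  i=2: a_2=3, p_2 = 3*6 + 5 = 23, q_2 = 3*1 + 1 = 4.
  i=3: a_3=2, p_3 = 2*23 + 6 = 52, q_3 = 2*4 + 1 = 9.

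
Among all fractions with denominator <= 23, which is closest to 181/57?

Expand x = 181/57 as a continued fraction with the Euclidean algorithm:
  181 = 3*57 + 10, so a_0 = 3.
  57 = 5*10 + 7, so a_1 = 5.
  10 = 1*7 + 3, so a_2 = 1.
  7 = 2*3 + 1, so a_3 = 2.
  3 = 3*1 + 0, so a_4 = 3.
so x = [3; 5, 1, 2, 3].
Convergents (p_i = a_i*p_{i-1} + p_{i-2}, q_i = a_i*q_{i-1} + q_{i-2} with p_{-2}=0, p_{-1}=1, q_{-2}=1, q_{-1}=0), until the denominator exceeds 23:
  i=0: a_0=3, p_0 = 3*1 + 0 = 3, q_0 = 3*0 + 1 = 1.
  i=1: a_1=5, p_1 = 5*3 + 1 = 16, q_1 = 5*1 + 0 = 5.
  i=2: a_2=1, p_2 = 1*16 + 3 = 19, q_2 = 1*5 + 1 = 6.
  i=3: a_3=2, p_3 = 2*19 + 16 = 54, q_3 = 2*6 + 5 = 17.
  i=4: a_4=3, p_4 = 3*54 + 19 = 181, q_4 = 3*17 + 6 = 57.
q_4 = 57 > 23, so the last convergent with denominator <= 23 is p_3/q_3 = 54/17.
The closest fraction with denominator <= 23 is either p_3/q_3 or the intermediate fraction (k*p_3 + p_2)/(k*q_3 + q_2) with the largest k >= 1 whose denominator stays <= 23; these approach x as k grows, and every other convergent or intermediate fraction in range is farther away.
Largest k: floor((23 - q_2)/q_3) = floor((23 - 6)/17) = 1.
That gives (1*54 + 19)/(1*17 + 6) = 73/23.
Compare the errors: |x - 54/17| = |181*17 - 54*57|/(57*17) = 1/969, and |x - 73/23| = |181*23 - 73*57|/(57*23) = 2/1311.
Cross-multiplying, 1*1311 = 1311 < 1938 = 2*969, so 1/969 is smaller: the convergent 54/17 is closer to x than 73/23.

54/17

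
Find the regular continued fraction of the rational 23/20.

[1; 6, 1, 2]

Run the Euclidean algorithm on 23 and 20; the successive quotients are the partial quotients a_0, a_1, ... (each step inverts the fractional part left over by the previous one):
  23 = 1*20 + 3, so a_0 = 1.
  20 = 6*3 + 2, so a_1 = 6.
  3 = 1*2 + 1, so a_2 = 1.
  2 = 2*1 + 0, so a_3 = 2.
The remainder reaches 0 after 4 divisions, so the expansion has 4 partial quotients, read off in order.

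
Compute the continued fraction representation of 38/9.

Run the Euclidean algorithm on 38 and 9; the successive quotients are the partial quotients a_0, a_1, ... (each step inverts the fractional part left over by the previous one):
  38 = 4*9 + 2, so a_0 = 4.
  9 = 4*2 + 1, so a_1 = 4.
  2 = 2*1 + 0, so a_2 = 2.
The remainder reaches 0 after 3 divisions, so the expansion has 3 partial quotients, read off in order.

[4; 4, 2]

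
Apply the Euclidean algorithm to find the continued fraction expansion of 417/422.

[0; 1, 83, 2, 2]

Run the Euclidean algorithm on 417 and 422; the successive quotients are the partial quotients a_0, a_1, ... (each step inverts the fractional part left over by the previous one):
  417 = 0*422 + 417, so a_0 = 0.
  422 = 1*417 + 5, so a_1 = 1.
  417 = 83*5 + 2, so a_2 = 83.
  5 = 2*2 + 1, so a_3 = 2.
  2 = 2*1 + 0, so a_4 = 2.
The remainder reaches 0 after 5 divisions, so the expansion has 5 partial quotients, read off in order.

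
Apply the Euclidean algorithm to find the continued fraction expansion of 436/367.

[1; 5, 3, 7, 3]

Run the Euclidean algorithm on 436 and 367; the successive quotients are the partial quotients a_0, a_1, ... (each step inverts the fractional part left over by the previous one):
  436 = 1*367 + 69, so a_0 = 1.
  367 = 5*69 + 22, so a_1 = 5.
  69 = 3*22 + 3, so a_2 = 3.
  22 = 7*3 + 1, so a_3 = 7.
  3 = 3*1 + 0, so a_4 = 3.
The remainder reaches 0 after 5 divisions, so the expansion has 5 partial quotients, read off in order.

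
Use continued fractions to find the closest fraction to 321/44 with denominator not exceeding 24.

124/17

Expand x = 321/44 as a continued fraction with the Euclidean algorithm:
  321 = 7*44 + 13, so a_0 = 7.
  44 = 3*13 + 5, so a_1 = 3.
  13 = 2*5 + 3, so a_2 = 2.
  5 = 1*3 + 2, so a_3 = 1.
  3 = 1*2 + 1, so a_4 = 1.
  2 = 2*1 + 0, so a_5 = 2.
so x = [7; 3, 2, 1, 1, 2].
Convergents (p_i = a_i*p_{i-1} + p_{i-2}, q_i = a_i*q_{i-1} + q_{i-2} with p_{-2}=0, p_{-1}=1, q_{-2}=1, q_{-1}=0), until the denominator exceeds 24:
  i=0: a_0=7, p_0 = 7*1 + 0 = 7, q_0 = 7*0 + 1 = 1.
  i=1: a_1=3, p_1 = 3*7 + 1 = 22, q_1 = 3*1 + 0 = 3.
  i=2: a_2=2, p_2 = 2*22 + 7 = 51, q_2 = 2*3 + 1 = 7.
  i=3: a_3=1, p_3 = 1*51 + 22 = 73, q_3 = 1*7 + 3 = 10.
  i=4: a_4=1, p_4 = 1*73 + 51 = 124, q_4 = 1*10 + 7 = 17.
  i=5: a_5=2, p_5 = 2*124 + 73 = 321, q_5 = 2*17 + 10 = 44.
q_5 = 44 > 24, so the last convergent with denominator <= 24 is p_4/q_4 = 124/17.
The closest fraction with denominator <= 24 is either p_4/q_4 or the intermediate fraction (k*p_4 + p_3)/(k*q_4 + q_3) with the largest k >= 1 whose denominator stays <= 24; these approach x as k grows, and every other convergent or intermediate fraction in range is farther away.
Largest k: floor((24 - q_3)/q_4) = floor((24 - 10)/17) = 0.
Since k = 0, no intermediate fraction beyond p_4/q_4 has denominator <= 24, so the convergent 124/17 is the closest (its error is |321*17 - 124*44|/(44*17) = 1/748).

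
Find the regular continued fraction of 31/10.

Run the Euclidean algorithm on 31 and 10; the successive quotients are the partial quotients a_0, a_1, ... (each step inverts the fractional part left over by the previous one):
  31 = 3*10 + 1, so a_0 = 3.
  10 = 10*1 + 0, so a_1 = 10.
The remainder reaches 0 after 2 divisions, so the expansion has 2 partial quotients, read off in order.

[3; 10]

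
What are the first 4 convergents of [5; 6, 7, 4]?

Using the convergent recurrence p_i = a_i*p_{i-1} + p_{i-2}, q_i = a_i*q_{i-1} + q_{i-2} with p_{-2}=0, p_{-1}=1, q_{-2}=1, q_{-1}=0:
  i=0: a_0=5, p_0 = 5*1 + 0 = 5, q_0 = 5*0 + 1 = 1.
  i=1: a_1=6, p_1 = 6*5 + 1 = 31, q_1 = 6*1 + 0 = 6.
  i=2: a_2=7, p_2 = 7*31 + 5 = 222, q_2 = 7*6 + 1 = 43.
  i=3: a_3=4, p_3 = 4*222 + 31 = 919, q_3 = 4*43 + 6 = 178.

5/1, 31/6, 222/43, 919/178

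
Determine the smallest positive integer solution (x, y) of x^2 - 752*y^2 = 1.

First expand sqrt(752) as a continued fraction. With x_i = (sqrt(752) + m_i)/d_i and (m_0, d_0) = (0, 1): a_0 = floor(sqrt(752)) = 27, since 27^2 = 729 <= 752 < 784 = 28^2.
Iterate m_{i+1} = d_i*a_i - m_i, d_{i+1} = (752 - m_{i+1}^2)/d_i, a_{i+1} = floor((a_0 + m_{i+1})/d_{i+1}):
  m_1 = 1*27 - 0 = 27, d_1 = (752 - 27^2)/1 = 23/1 = 23, a_1 = floor((27 + 27)/23) = 2.
  m_2 = 23*2 - 27 = 19, d_2 = (752 - 19^2)/23 = 391/23 = 17, a_2 = floor((27 + 19)/17) = 2.
  m_3 = 17*2 - 19 = 15, d_3 = (752 - 15^2)/17 = 527/17 = 31, a_3 = floor((27 + 15)/31) = 1.
  m_4 = 31*1 - 15 = 16, d_4 = (752 - 16^2)/31 = 496/31 = 16, a_4 = floor((27 + 16)/16) = 2.
  m_5 = 16*2 - 16 = 16, d_5 = (752 - 16^2)/16 = 496/16 = 31, a_5 = floor((27 + 16)/31) = 1.
  m_6 = 31*1 - 16 = 15, d_6 = (752 - 15^2)/31 = 527/31 = 17, a_6 = floor((27 + 15)/17) = 2.
  m_7 = 17*2 - 15 = 19, d_7 = (752 - 19^2)/17 = 391/17 = 23, a_7 = floor((27 + 19)/23) = 2.
  m_8 = 23*2 - 19 = 27, d_8 = (752 - 27^2)/23 = 23/23 = 1, a_8 = floor((27 + 27)/1) = 54.
  m_9 = 1*54 - 27 = 27, d_9 = (752 - 27^2)/1 = 23/1 = 23: (m_9, d_9) = (m_1, d_1) = (27, 23), so from here the quotients repeat a_1, ..., a_8; the period length is 8.
So sqrt(752) = [27; (2, 2, 1, 2, 1, 2, 2, 54)] with period length k = 8.
k is even, so the fundamental solution of x^2 - 752y^2 = 1 is (p_{k-1}, q_{k-1}) = (p_7, q_7); compute convergents through index 7.
Convergents (p_i = a_i*p_{i-1} + p_{i-2}, q_i = a_i*q_{i-1} + q_{i-2} with p_{-2}=0, p_{-1}=1, q_{-2}=1, q_{-1}=0):
  i=0: a_0=27, p_0 = 27*1 + 0 = 27, q_0 = 27*0 + 1 = 1.
  i=1: a_1=2, p_1 = 2*27 + 1 = 55, q_1 = 2*1 + 0 = 2.
  i=2: a_2=2, p_2 = 2*55 + 27 = 137, q_2 = 2*2 + 1 = 5.
  i=3: a_3=1, p_3 = 1*137 + 55 = 192, q_3 = 1*5 + 2 = 7.
  i=4: a_4=2, p_4 = 2*192 + 137 = 521, q_4 = 2*7 + 5 = 19.
  i=5: a_5=1, p_5 = 1*521 + 192 = 713, q_5 = 1*19 + 7 = 26.
  i=6: a_6=2, p_6 = 2*713 + 521 = 1947, q_6 = 2*26 + 19 = 71.
  i=7: a_7=2, p_7 = 2*1947 + 713 = 4607, q_7 = 2*71 + 26 = 168.
Check: 4607^2 - 752*168^2 = 21224449 - 21224448 = 1, so (x, y) = (4607, 168) solves the equation, and by the theorem it is the least positive solution.

(x, y) = (4607, 168)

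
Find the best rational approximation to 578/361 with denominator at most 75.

8/5

Expand x = 578/361 as a continued fraction with the Euclidean algorithm:
  578 = 1*361 + 217, so a_0 = 1.
  361 = 1*217 + 144, so a_1 = 1.
  217 = 1*144 + 73, so a_2 = 1.
  144 = 1*73 + 71, so a_3 = 1.
  73 = 1*71 + 2, so a_4 = 1.
  71 = 35*2 + 1, so a_5 = 35.
  2 = 2*1 + 0, so a_6 = 2.
so x = [1; 1, 1, 1, 1, 35, 2].
Convergents (p_i = a_i*p_{i-1} + p_{i-2}, q_i = a_i*q_{i-1} + q_{i-2} with p_{-2}=0, p_{-1}=1, q_{-2}=1, q_{-1}=0), until the denominator exceeds 75:
  i=0: a_0=1, p_0 = 1*1 + 0 = 1, q_0 = 1*0 + 1 = 1.
  i=1: a_1=1, p_1 = 1*1 + 1 = 2, q_1 = 1*1 + 0 = 1.
  i=2: a_2=1, p_2 = 1*2 + 1 = 3, q_2 = 1*1 + 1 = 2.
  i=3: a_3=1, p_3 = 1*3 + 2 = 5, q_3 = 1*2 + 1 = 3.
  i=4: a_4=1, p_4 = 1*5 + 3 = 8, q_4 = 1*3 + 2 = 5.
  i=5: a_5=35, p_5 = 35*8 + 5 = 285, q_5 = 35*5 + 3 = 178.
q_5 = 178 > 75, so the last convergent with denominator <= 75 is p_4/q_4 = 8/5.
The closest fraction with denominator <= 75 is either p_4/q_4 or the intermediate fraction (k*p_4 + p_3)/(k*q_4 + q_3) with the largest k >= 1 whose denominator stays <= 75; these approach x as k grows, and every other convergent or intermediate fraction in range is farther away.
Largest k: floor((75 - q_3)/q_4) = floor((75 - 3)/5) = 14.
That gives (14*8 + 5)/(14*5 + 3) = 117/73.
Compare the errors: |x - 8/5| = |578*5 - 8*361|/(361*5) = 2/1805, and |x - 117/73| = |578*73 - 117*361|/(361*73) = 43/26353.
Cross-multiplying, 2*26353 = 52706 < 77615 = 43*1805, so 2/1805 is smaller: the convergent 8/5 is closer to x than 117/73.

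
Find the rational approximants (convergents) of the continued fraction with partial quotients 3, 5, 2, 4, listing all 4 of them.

Using the convergent recurrence p_i = a_i*p_{i-1} + p_{i-2}, q_i = a_i*q_{i-1} + q_{i-2} with p_{-2}=0, p_{-1}=1, q_{-2}=1, q_{-1}=0:
  i=0: a_0=3, p_0 = 3*1 + 0 = 3, q_0 = 3*0 + 1 = 1.
  i=1: a_1=5, p_1 = 5*3 + 1 = 16, q_1 = 5*1 + 0 = 5.
  i=2: a_2=2, p_2 = 2*16 + 3 = 35, q_2 = 2*5 + 1 = 11.
  i=3: a_3=4, p_3 = 4*35 + 16 = 156, q_3 = 4*11 + 5 = 49.

3/1, 16/5, 35/11, 156/49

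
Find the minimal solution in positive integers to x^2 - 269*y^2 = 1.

First expand sqrt(269) as a continued fraction. With x_i = (sqrt(269) + m_i)/d_i and (m_0, d_0) = (0, 1): a_0 = floor(sqrt(269)) = 16, since 16^2 = 256 <= 269 < 289 = 17^2.
Iterate m_{i+1} = d_i*a_i - m_i, d_{i+1} = (269 - m_{i+1}^2)/d_i, a_{i+1} = floor((a_0 + m_{i+1})/d_{i+1}):
  m_1 = 1*16 - 0 = 16, d_1 = (269 - 16^2)/1 = 13/1 = 13, a_1 = floor((16 + 16)/13) = 2.
  m_2 = 13*2 - 16 = 10, d_2 = (269 - 10^2)/13 = 169/13 = 13, a_2 = floor((16 + 10)/13) = 2.
  m_3 = 13*2 - 10 = 16, d_3 = (269 - 16^2)/13 = 13/13 = 1, a_3 = floor((16 + 16)/1) = 32.
  m_4 = 1*32 - 16 = 16, d_4 = (269 - 16^2)/1 = 13/1 = 13: (m_4, d_4) = (m_1, d_1) = (16, 13), so from here the quotients repeat a_1, ..., a_3; the period length is 3.
So sqrt(269) = [16; (2, 2, 32)] with period length k = 3.
k is odd, so (p_{k-1}, q_{k-1}) only solves x^2 - 269y^2 = -1 and the fundamental solution of x^2 - 269y^2 = 1 is (p_{2k-1}, q_{2k-1}) = (p_5, q_5); compute convergents through index 5, running through the period twice.
Convergents (p_i = a_i*p_{i-1} + p_{i-2}, q_i = a_i*q_{i-1} + q_{i-2} with p_{-2}=0, p_{-1}=1, q_{-2}=1, q_{-1}=0):
  i=0: a_0=16, p_0 = 16*1 + 0 = 16, q_0 = 16*0 + 1 = 1.
  i=1: a_1=2, p_1 = 2*16 + 1 = 33, q_1 = 2*1 + 0 = 2.
  i=2: a_2=2, p_2 = 2*33 + 16 = 82, q_2 = 2*2 + 1 = 5.
  i=3: a_3=32, p_3 = 32*82 + 33 = 2657, q_3 = 32*5 + 2 = 162.
  i=4: a_4=2, p_4 = 2*2657 + 82 = 5396, q_4 = 2*162 + 5 = 329.
  i=5: a_5=2, p_5 = 2*5396 + 2657 = 13449, q_5 = 2*329 + 162 = 820.
Indeed p_2^2 - 269*q_2^2 = 6724 - 6725 = -1, not +1.
Check: 13449^2 - 269*820^2 = 180875601 - 180875600 = 1, so (x, y) = (13449, 820) solves the equation, and by the theorem it is the least positive solution.

(x, y) = (13449, 820)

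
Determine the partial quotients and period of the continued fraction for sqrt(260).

[16; (8, 32)]

Write x_i = (sqrt(260) + m_i)/d_i with (m_0, d_0) = (0, 1). a_0 = floor(sqrt(260)) = 16, since 16^2 = 256 <= 260 < 289 = 17^2.
Iterate m_{i+1} = d_i*a_i - m_i, d_{i+1} = (260 - m_{i+1}^2)/d_i, a_{i+1} = floor((a_0 + m_{i+1})/d_{i+1}):
  m_1 = 1*16 - 0 = 16, d_1 = (260 - 16^2)/1 = 4/1 = 4, a_1 = floor((16 + 16)/4) = 8.
  m_2 = 4*8 - 16 = 16, d_2 = (260 - 16^2)/4 = 4/4 = 1, a_2 = floor((16 + 16)/1) = 32.
  m_3 = 1*32 - 16 = 16, d_3 = (260 - 16^2)/1 = 4/1 = 4: (m_3, d_3) = (m_1, d_1) = (16, 4), so from here the quotients repeat a_1, a_2; the period length is 2.
Hence the expansion of sqrt(260) is a_0 = 16 followed by the repeating block 8, 32 (period 2).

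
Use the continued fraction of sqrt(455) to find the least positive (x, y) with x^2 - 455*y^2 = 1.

(x, y) = (64, 3)

First expand sqrt(455) as a continued fraction. With x_i = (sqrt(455) + m_i)/d_i and (m_0, d_0) = (0, 1): a_0 = floor(sqrt(455)) = 21, since 21^2 = 441 <= 455 < 484 = 22^2.
Iterate m_{i+1} = d_i*a_i - m_i, d_{i+1} = (455 - m_{i+1}^2)/d_i, a_{i+1} = floor((a_0 + m_{i+1})/d_{i+1}):
  m_1 = 1*21 - 0 = 21, d_1 = (455 - 21^2)/1 = 14/1 = 14, a_1 = floor((21 + 21)/14) = 3.
  m_2 = 14*3 - 21 = 21, d_2 = (455 - 21^2)/14 = 14/14 = 1, a_2 = floor((21 + 21)/1) = 42.
  m_3 = 1*42 - 21 = 21, d_3 = (455 - 21^2)/1 = 14/1 = 14: (m_3, d_3) = (m_1, d_1) = (21, 14), so from here the quotients repeat a_1, a_2; the period length is 2.
So sqrt(455) = [21; (3, 42)] with period length k = 2.
k is even, so the fundamental solution of x^2 - 455y^2 = 1 is (p_{k-1}, q_{k-1}) = (p_1, q_1); compute convergents through index 1.
Convergents (p_i = a_i*p_{i-1} + p_{i-2}, q_i = a_i*q_{i-1} + q_{i-2} with p_{-2}=0, p_{-1}=1, q_{-2}=1, q_{-1}=0):
  i=0: a_0=21, p_0 = 21*1 + 0 = 21, q_0 = 21*0 + 1 = 1.
  i=1: a_1=3, p_1 = 3*21 + 1 = 64, q_1 = 3*1 + 0 = 3.
Check: 64^2 - 455*3^2 = 4096 - 4095 = 1, so (x, y) = (64, 3) solves the equation, and by the theorem it is the least positive solution.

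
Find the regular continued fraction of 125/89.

Run the Euclidean algorithm on 125 and 89; the successive quotients are the partial quotients a_0, a_1, ... (each step inverts the fractional part left over by the previous one):
  125 = 1*89 + 36, so a_0 = 1.
  89 = 2*36 + 17, so a_1 = 2.
  36 = 2*17 + 2, so a_2 = 2.
  17 = 8*2 + 1, so a_3 = 8.
  2 = 2*1 + 0, so a_4 = 2.
The remainder reaches 0 after 5 divisions, so the expansion has 5 partial quotients, read off in order.

[1; 2, 2, 8, 2]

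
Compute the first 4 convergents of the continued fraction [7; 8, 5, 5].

Using the convergent recurrence p_i = a_i*p_{i-1} + p_{i-2}, q_i = a_i*q_{i-1} + q_{i-2} with p_{-2}=0, p_{-1}=1, q_{-2}=1, q_{-1}=0:
  i=0: a_0=7, p_0 = 7*1 + 0 = 7, q_0 = 7*0 + 1 = 1.
  i=1: a_1=8, p_1 = 8*7 + 1 = 57, q_1 = 8*1 + 0 = 8.
  i=2: a_2=5, p_2 = 5*57 + 7 = 292, q_2 = 5*8 + 1 = 41.
  i=3: a_3=5, p_3 = 5*292 + 57 = 1517, q_3 = 5*41 + 8 = 213.

7/1, 57/8, 292/41, 1517/213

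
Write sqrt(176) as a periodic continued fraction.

Write x_i = (sqrt(176) + m_i)/d_i with (m_0, d_0) = (0, 1). a_0 = floor(sqrt(176)) = 13, since 13^2 = 169 <= 176 < 196 = 14^2.
Iterate m_{i+1} = d_i*a_i - m_i, d_{i+1} = (176 - m_{i+1}^2)/d_i, a_{i+1} = floor((a_0 + m_{i+1})/d_{i+1}):
  m_1 = 1*13 - 0 = 13, d_1 = (176 - 13^2)/1 = 7/1 = 7, a_1 = floor((13 + 13)/7) = 3.
  m_2 = 7*3 - 13 = 8, d_2 = (176 - 8^2)/7 = 112/7 = 16, a_2 = floor((13 + 8)/16) = 1.
  m_3 = 16*1 - 8 = 8, d_3 = (176 - 8^2)/16 = 112/16 = 7, a_3 = floor((13 + 8)/7) = 3.
  m_4 = 7*3 - 8 = 13, d_4 = (176 - 13^2)/7 = 7/7 = 1, a_4 = floor((13 + 13)/1) = 26.
  m_5 = 1*26 - 13 = 13, d_5 = (176 - 13^2)/1 = 7/1 = 7: (m_5, d_5) = (m_1, d_1) = (13, 7), so from here the quotients repeat a_1, ..., a_4; the period length is 4.
Hence the expansion of sqrt(176) is a_0 = 13 followed by the repeating block 3, 1, 3, 26 (period 4).

[13; (3, 1, 3, 26)]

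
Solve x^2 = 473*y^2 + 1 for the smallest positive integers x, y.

First expand sqrt(473) as a continued fraction. With x_i = (sqrt(473) + m_i)/d_i and (m_0, d_0) = (0, 1): a_0 = floor(sqrt(473)) = 21, since 21^2 = 441 <= 473 < 484 = 22^2.
Iterate m_{i+1} = d_i*a_i - m_i, d_{i+1} = (473 - m_{i+1}^2)/d_i, a_{i+1} = floor((a_0 + m_{i+1})/d_{i+1}):
  m_1 = 1*21 - 0 = 21, d_1 = (473 - 21^2)/1 = 32/1 = 32, a_1 = floor((21 + 21)/32) = 1.
  m_2 = 32*1 - 21 = 11, d_2 = (473 - 11^2)/32 = 352/32 = 11, a_2 = floor((21 + 11)/11) = 2.
  m_3 = 11*2 - 11 = 11, d_3 = (473 - 11^2)/11 = 352/11 = 32, a_3 = floor((21 + 11)/32) = 1.
  m_4 = 32*1 - 11 = 21, d_4 = (473 - 21^2)/32 = 32/32 = 1, a_4 = floor((21 + 21)/1) = 42.
  m_5 = 1*42 - 21 = 21, d_5 = (473 - 21^2)/1 = 32/1 = 32: (m_5, d_5) = (m_1, d_1) = (21, 32), so from here the quotients repeat a_1, ..., a_4; the period length is 4.
So sqrt(473) = [21; (1, 2, 1, 42)] with period length k = 4.
k is even, so the fundamental solution of x^2 - 473y^2 = 1 is (p_{k-1}, q_{k-1}) = (p_3, q_3); compute convergents through index 3.
Convergents (p_i = a_i*p_{i-1} + p_{i-2}, q_i = a_i*q_{i-1} + q_{i-2} with p_{-2}=0, p_{-1}=1, q_{-2}=1, q_{-1}=0):
  i=0: a_0=21, p_0 = 21*1 + 0 = 21, q_0 = 21*0 + 1 = 1.
  i=1: a_1=1, p_1 = 1*21 + 1 = 22, q_1 = 1*1 + 0 = 1.
  i=2: a_2=2, p_2 = 2*22 + 21 = 65, q_2 = 2*1 + 1 = 3.
  i=3: a_3=1, p_3 = 1*65 + 22 = 87, q_3 = 1*3 + 1 = 4.
Check: 87^2 - 473*4^2 = 7569 - 7568 = 1, so (x, y) = (87, 4) solves the equation, and by the theorem it is the least positive solution.

(x, y) = (87, 4)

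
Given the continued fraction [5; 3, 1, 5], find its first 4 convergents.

5/1, 16/3, 21/4, 121/23

Using the convergent recurrence p_i = a_i*p_{i-1} + p_{i-2}, q_i = a_i*q_{i-1} + q_{i-2} with p_{-2}=0, p_{-1}=1, q_{-2}=1, q_{-1}=0:
  i=0: a_0=5, p_0 = 5*1 + 0 = 5, q_0 = 5*0 + 1 = 1.
  i=1: a_1=3, p_1 = 3*5 + 1 = 16, q_1 = 3*1 + 0 = 3.
  i=2: a_2=1, p_2 = 1*16 + 5 = 21, q_2 = 1*3 + 1 = 4.
  i=3: a_3=5, p_3 = 5*21 + 16 = 121, q_3 = 5*4 + 3 = 23.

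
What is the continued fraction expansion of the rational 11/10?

Run the Euclidean algorithm on 11 and 10; the successive quotients are the partial quotients a_0, a_1, ... (each step inverts the fractional part left over by the previous one):
  11 = 1*10 + 1, so a_0 = 1.
  10 = 10*1 + 0, so a_1 = 10.
The remainder reaches 0 after 2 divisions, so the expansion has 2 partial quotients, read off in order.

[1; 10]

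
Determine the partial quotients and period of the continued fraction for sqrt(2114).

[45; (1, 44, 1, 90)]

Write x_i = (sqrt(2114) + m_i)/d_i with (m_0, d_0) = (0, 1). a_0 = floor(sqrt(2114)) = 45, since 45^2 = 2025 <= 2114 < 2116 = 46^2.
Iterate m_{i+1} = d_i*a_i - m_i, d_{i+1} = (2114 - m_{i+1}^2)/d_i, a_{i+1} = floor((a_0 + m_{i+1})/d_{i+1}):
  m_1 = 1*45 - 0 = 45, d_1 = (2114 - 45^2)/1 = 89/1 = 89, a_1 = floor((45 + 45)/89) = 1.
  m_2 = 89*1 - 45 = 44, d_2 = (2114 - 44^2)/89 = 178/89 = 2, a_2 = floor((45 + 44)/2) = 44.
  m_3 = 2*44 - 44 = 44, d_3 = (2114 - 44^2)/2 = 178/2 = 89, a_3 = floor((45 + 44)/89) = 1.
  m_4 = 89*1 - 44 = 45, d_4 = (2114 - 45^2)/89 = 89/89 = 1, a_4 = floor((45 + 45)/1) = 90.
  m_5 = 1*90 - 45 = 45, d_5 = (2114 - 45^2)/1 = 89/1 = 89: (m_5, d_5) = (m_1, d_1) = (45, 89), so from here the quotients repeat a_1, ..., a_4; the period length is 4.
Hence the expansion of sqrt(2114) is a_0 = 45 followed by the repeating block 1, 44, 1, 90 (period 4).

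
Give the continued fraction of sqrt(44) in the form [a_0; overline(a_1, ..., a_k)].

[6; overline(1, 1, 1, 2, 1, 1, 1, 12)]

Write x_i = (sqrt(44) + m_i)/d_i with (m_0, d_0) = (0, 1). a_0 = floor(sqrt(44)) = 6, since 6^2 = 36 <= 44 < 49 = 7^2.
Iterate m_{i+1} = d_i*a_i - m_i, d_{i+1} = (44 - m_{i+1}^2)/d_i, a_{i+1} = floor((a_0 + m_{i+1})/d_{i+1}):
  m_1 = 1*6 - 0 = 6, d_1 = (44 - 6^2)/1 = 8/1 = 8, a_1 = floor((6 + 6)/8) = 1.
  m_2 = 8*1 - 6 = 2, d_2 = (44 - 2^2)/8 = 40/8 = 5, a_2 = floor((6 + 2)/5) = 1.
  m_3 = 5*1 - 2 = 3, d_3 = (44 - 3^2)/5 = 35/5 = 7, a_3 = floor((6 + 3)/7) = 1.
  m_4 = 7*1 - 3 = 4, d_4 = (44 - 4^2)/7 = 28/7 = 4, a_4 = floor((6 + 4)/4) = 2.
  m_5 = 4*2 - 4 = 4, d_5 = (44 - 4^2)/4 = 28/4 = 7, a_5 = floor((6 + 4)/7) = 1.
  m_6 = 7*1 - 4 = 3, d_6 = (44 - 3^2)/7 = 35/7 = 5, a_6 = floor((6 + 3)/5) = 1.
  m_7 = 5*1 - 3 = 2, d_7 = (44 - 2^2)/5 = 40/5 = 8, a_7 = floor((6 + 2)/8) = 1.
  m_8 = 8*1 - 2 = 6, d_8 = (44 - 6^2)/8 = 8/8 = 1, a_8 = floor((6 + 6)/1) = 12.
  m_9 = 1*12 - 6 = 6, d_9 = (44 - 6^2)/1 = 8/1 = 8: (m_9, d_9) = (m_1, d_1) = (6, 8), so from here the quotients repeat a_1, ..., a_8; the period length is 8.
Hence the expansion of sqrt(44) is a_0 = 6 followed by the repeating block 1, 1, 1, 2, 1, 1, 1, 12 (period 8).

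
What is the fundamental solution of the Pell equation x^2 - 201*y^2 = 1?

First expand sqrt(201) as a continued fraction. With x_i = (sqrt(201) + m_i)/d_i and (m_0, d_0) = (0, 1): a_0 = floor(sqrt(201)) = 14, since 14^2 = 196 <= 201 < 225 = 15^2.
Iterate m_{i+1} = d_i*a_i - m_i, d_{i+1} = (201 - m_{i+1}^2)/d_i, a_{i+1} = floor((a_0 + m_{i+1})/d_{i+1}):
  m_1 = 1*14 - 0 = 14, d_1 = (201 - 14^2)/1 = 5/1 = 5, a_1 = floor((14 + 14)/5) = 5.
  m_2 = 5*5 - 14 = 11, d_2 = (201 - 11^2)/5 = 80/5 = 16, a_2 = floor((14 + 11)/16) = 1.
  m_3 = 16*1 - 11 = 5, d_3 = (201 - 5^2)/16 = 176/16 = 11, a_3 = floor((14 + 5)/11) = 1.
  m_4 = 11*1 - 5 = 6, d_4 = (201 - 6^2)/11 = 165/11 = 15, a_4 = floor((14 + 6)/15) = 1.
  m_5 = 15*1 - 6 = 9, d_5 = (201 - 9^2)/15 = 120/15 = 8, a_5 = floor((14 + 9)/8) = 2.
  m_6 = 8*2 - 9 = 7, d_6 = (201 - 7^2)/8 = 152/8 = 19, a_6 = floor((14 + 7)/19) = 1.
  m_7 = 19*1 - 7 = 12, d_7 = (201 - 12^2)/19 = 57/19 = 3, a_7 = floor((14 + 12)/3) = 8.
  m_8 = 3*8 - 12 = 12, d_8 = (201 - 12^2)/3 = 57/3 = 19, a_8 = floor((14 + 12)/19) = 1.
  m_9 = 19*1 - 12 = 7, d_9 = (201 - 7^2)/19 = 152/19 = 8, a_9 = floor((14 + 7)/8) = 2.
  m_10 = 8*2 - 7 = 9, d_10 = (201 - 9^2)/8 = 120/8 = 15, a_10 = floor((14 + 9)/15) = 1.
  m_11 = 15*1 - 9 = 6, d_11 = (201 - 6^2)/15 = 165/15 = 11, a_11 = floor((14 + 6)/11) = 1.
  m_12 = 11*1 - 6 = 5, d_12 = (201 - 5^2)/11 = 176/11 = 16, a_12 = floor((14 + 5)/16) = 1.
  m_13 = 16*1 - 5 = 11, d_13 = (201 - 11^2)/16 = 80/16 = 5, a_13 = floor((14 + 11)/5) = 5.
  m_14 = 5*5 - 11 = 14, d_14 = (201 - 14^2)/5 = 5/5 = 1, a_14 = floor((14 + 14)/1) = 28.
  m_15 = 1*28 - 14 = 14, d_15 = (201 - 14^2)/1 = 5/1 = 5: (m_15, d_15) = (m_1, d_1) = (14, 5), so from here the quotients repeat a_1, ..., a_14; the period length is 14.
So sqrt(201) = [14; (5, 1, 1, 1, 2, 1, 8, 1, 2, 1, 1, 1, 5, 28)] with period length k = 14.
k is even, so the fundamental solution of x^2 - 201y^2 = 1 is (p_{k-1}, q_{k-1}) = (p_13, q_13); compute convergents through index 13.
Convergents (p_i = a_i*p_{i-1} + p_{i-2}, q_i = a_i*q_{i-1} + q_{i-2} with p_{-2}=0, p_{-1}=1, q_{-2}=1, q_{-1}=0):
  i=0: a_0=14, p_0 = 14*1 + 0 = 14, q_0 = 14*0 + 1 = 1.
  i=1: a_1=5, p_1 = 5*14 + 1 = 71, q_1 = 5*1 + 0 = 5.
  i=2: a_2=1, p_2 = 1*71 + 14 = 85, q_2 = 1*5 + 1 = 6.
  i=3: a_3=1, p_3 = 1*85 + 71 = 156, q_3 = 1*6 + 5 = 11.
  i=4: a_4=1, p_4 = 1*156 + 85 = 241, q_4 = 1*11 + 6 = 17.
  i=5: a_5=2, p_5 = 2*241 + 156 = 638, q_5 = 2*17 + 11 = 45.
  i=6: a_6=1, p_6 = 1*638 + 241 = 879, q_6 = 1*45 + 17 = 62.
  i=7: a_7=8, p_7 = 8*879 + 638 = 7670, q_7 = 8*62 + 45 = 541.
  i=8: a_8=1, p_8 = 1*7670 + 879 = 8549, q_8 = 1*541 + 62 = 603.
  i=9: a_9=2, p_9 = 2*8549 + 7670 = 24768, q_9 = 2*603 + 541 = 1747.
  i=10: a_10=1, p_10 = 1*24768 + 8549 = 33317, q_10 = 1*1747 + 603 = 2350.
  i=11: a_11=1, p_11 = 1*33317 + 24768 = 58085, q_11 = 1*2350 + 1747 = 4097.
  i=12: a_12=1, p_12 = 1*58085 + 33317 = 91402, q_12 = 1*4097 + 2350 = 6447.
  i=13: a_13=5, p_13 = 5*91402 + 58085 = 515095, q_13 = 5*6447 + 4097 = 36332.
Check: 515095^2 - 201*36332^2 = 265322859025 - 265322859024 = 1, so (x, y) = (515095, 36332) solves the equation, and by the theorem it is the least positive solution.

(x, y) = (515095, 36332)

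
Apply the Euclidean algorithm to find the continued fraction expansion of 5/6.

Run the Euclidean algorithm on 5 and 6; the successive quotients are the partial quotients a_0, a_1, ... (each step inverts the fractional part left over by the previous one):
  5 = 0*6 + 5, so a_0 = 0.
  6 = 1*5 + 1, so a_1 = 1.
  5 = 5*1 + 0, so a_2 = 5.
The remainder reaches 0 after 3 divisions, so the expansion has 3 partial quotients, read off in order.

[0; 1, 5]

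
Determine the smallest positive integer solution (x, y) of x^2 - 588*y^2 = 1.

First expand sqrt(588) as a continued fraction. With x_i = (sqrt(588) + m_i)/d_i and (m_0, d_0) = (0, 1): a_0 = floor(sqrt(588)) = 24, since 24^2 = 576 <= 588 < 625 = 25^2.
Iterate m_{i+1} = d_i*a_i - m_i, d_{i+1} = (588 - m_{i+1}^2)/d_i, a_{i+1} = floor((a_0 + m_{i+1})/d_{i+1}):
  m_1 = 1*24 - 0 = 24, d_1 = (588 - 24^2)/1 = 12/1 = 12, a_1 = floor((24 + 24)/12) = 4.
  m_2 = 12*4 - 24 = 24, d_2 = (588 - 24^2)/12 = 12/12 = 1, a_2 = floor((24 + 24)/1) = 48.
  m_3 = 1*48 - 24 = 24, d_3 = (588 - 24^2)/1 = 12/1 = 12: (m_3, d_3) = (m_1, d_1) = (24, 12), so from here the quotients repeat a_1, a_2; the period length is 2.
So sqrt(588) = [24; (4, 48)] with period length k = 2.
k is even, so the fundamental solution of x^2 - 588y^2 = 1 is (p_{k-1}, q_{k-1}) = (p_1, q_1); compute convergents through index 1.
Convergents (p_i = a_i*p_{i-1} + p_{i-2}, q_i = a_i*q_{i-1} + q_{i-2} with p_{-2}=0, p_{-1}=1, q_{-2}=1, q_{-1}=0):
  i=0: a_0=24, p_0 = 24*1 + 0 = 24, q_0 = 24*0 + 1 = 1.
  i=1: a_1=4, p_1 = 4*24 + 1 = 97, q_1 = 4*1 + 0 = 4.
Check: 97^2 - 588*4^2 = 9409 - 9408 = 1, so (x, y) = (97, 4) solves the equation, and by the theorem it is the least positive solution.

(x, y) = (97, 4)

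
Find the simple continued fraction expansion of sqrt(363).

[19; (19, 38)]

Write x_i = (sqrt(363) + m_i)/d_i with (m_0, d_0) = (0, 1). a_0 = floor(sqrt(363)) = 19, since 19^2 = 361 <= 363 < 400 = 20^2.
Iterate m_{i+1} = d_i*a_i - m_i, d_{i+1} = (363 - m_{i+1}^2)/d_i, a_{i+1} = floor((a_0 + m_{i+1})/d_{i+1}):
  m_1 = 1*19 - 0 = 19, d_1 = (363 - 19^2)/1 = 2/1 = 2, a_1 = floor((19 + 19)/2) = 19.
  m_2 = 2*19 - 19 = 19, d_2 = (363 - 19^2)/2 = 2/2 = 1, a_2 = floor((19 + 19)/1) = 38.
  m_3 = 1*38 - 19 = 19, d_3 = (363 - 19^2)/1 = 2/1 = 2: (m_3, d_3) = (m_1, d_1) = (19, 2), so from here the quotients repeat a_1, a_2; the period length is 2.
Hence the expansion of sqrt(363) is a_0 = 19 followed by the repeating block 19, 38 (period 2).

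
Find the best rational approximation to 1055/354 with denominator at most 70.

Expand x = 1055/354 as a continued fraction with the Euclidean algorithm:
  1055 = 2*354 + 347, so a_0 = 2.
  354 = 1*347 + 7, so a_1 = 1.
  347 = 49*7 + 4, so a_2 = 49.
  7 = 1*4 + 3, so a_3 = 1.
  4 = 1*3 + 1, so a_4 = 1.
  3 = 3*1 + 0, so a_5 = 3.
so x = [2; 1, 49, 1, 1, 3].
Convergents (p_i = a_i*p_{i-1} + p_{i-2}, q_i = a_i*q_{i-1} + q_{i-2} with p_{-2}=0, p_{-1}=1, q_{-2}=1, q_{-1}=0), until the denominator exceeds 70:
  i=0: a_0=2, p_0 = 2*1 + 0 = 2, q_0 = 2*0 + 1 = 1.
  i=1: a_1=1, p_1 = 1*2 + 1 = 3, q_1 = 1*1 + 0 = 1.
  i=2: a_2=49, p_2 = 49*3 + 2 = 149, q_2 = 49*1 + 1 = 50.
  i=3: a_3=1, p_3 = 1*149 + 3 = 152, q_3 = 1*50 + 1 = 51.
  i=4: a_4=1, p_4 = 1*152 + 149 = 301, q_4 = 1*51 + 50 = 101.
q_4 = 101 > 70, so the last convergent with denominator <= 70 is p_3/q_3 = 152/51.
The closest fraction with denominator <= 70 is either p_3/q_3 or the intermediate fraction (k*p_3 + p_2)/(k*q_3 + q_2) with the largest k >= 1 whose denominator stays <= 70; these approach x as k grows, and every other convergent or intermediate fraction in range is farther away.
Largest k: floor((70 - q_2)/q_3) = floor((70 - 50)/51) = 0.
Since k = 0, no intermediate fraction beyond p_3/q_3 has denominator <= 70, so the convergent 152/51 is the closest (its error is |1055*51 - 152*354|/(354*51) = 3/18054).

152/51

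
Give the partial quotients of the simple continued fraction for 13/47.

Run the Euclidean algorithm on 13 and 47; the successive quotients are the partial quotients a_0, a_1, ... (each step inverts the fractional part left over by the previous one):
  13 = 0*47 + 13, so a_0 = 0.
  47 = 3*13 + 8, so a_1 = 3.
  13 = 1*8 + 5, so a_2 = 1.
  8 = 1*5 + 3, so a_3 = 1.
  5 = 1*3 + 2, so a_4 = 1.
  3 = 1*2 + 1, so a_5 = 1.
  2 = 2*1 + 0, so a_6 = 2.
The remainder reaches 0 after 7 divisions, so the expansion has 7 partial quotients, read off in order.

[0; 3, 1, 1, 1, 1, 2]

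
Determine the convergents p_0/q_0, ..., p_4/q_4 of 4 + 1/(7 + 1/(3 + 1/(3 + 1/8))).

Using the convergent recurrence p_i = a_i*p_{i-1} + p_{i-2}, q_i = a_i*q_{i-1} + q_{i-2} with p_{-2}=0, p_{-1}=1, q_{-2}=1, q_{-1}=0:
  i=0: a_0=4, p_0 = 4*1 + 0 = 4, q_0 = 4*0 + 1 = 1.
  i=1: a_1=7, p_1 = 7*4 + 1 = 29, q_1 = 7*1 + 0 = 7.
  i=2: a_2=3, p_2 = 3*29 + 4 = 91, q_2 = 3*7 + 1 = 22.
  i=3: a_3=3, p_3 = 3*91 + 29 = 302, q_3 = 3*22 + 7 = 73.
  i=4: a_4=8, p_4 = 8*302 + 91 = 2507, q_4 = 8*73 + 22 = 606.

4/1, 29/7, 91/22, 302/73, 2507/606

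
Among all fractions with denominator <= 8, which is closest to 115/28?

Expand x = 115/28 as a continued fraction with the Euclidean algorithm:
  115 = 4*28 + 3, so a_0 = 4.
  28 = 9*3 + 1, so a_1 = 9.
  3 = 3*1 + 0, so a_2 = 3.
so x = [4; 9, 3].
Convergents (p_i = a_i*p_{i-1} + p_{i-2}, q_i = a_i*q_{i-1} + q_{i-2} with p_{-2}=0, p_{-1}=1, q_{-2}=1, q_{-1}=0), until the denominator exceeds 8:
  i=0: a_0=4, p_0 = 4*1 + 0 = 4, q_0 = 4*0 + 1 = 1.
  i=1: a_1=9, p_1 = 9*4 + 1 = 37, q_1 = 9*1 + 0 = 9.
q_1 = 9 > 8, so the last convergent with denominator <= 8 is p_0/q_0 = 4/1.
The closest fraction with denominator <= 8 is either p_0/q_0 or the intermediate fraction (k*p_0 + p_{-1})/(k*q_0 + q_{-1}) with the largest k >= 1 whose denominator stays <= 8; these approach x as k grows, and every other convergent or intermediate fraction in range is farther away.
Largest k: floor((8 - q_{-1})/q_0) = floor((8 - 0)/1) = 8 (using the seeds p_{-1} = 1, q_{-1} = 0).
That gives (8*4 + 1)/(8*1 + 0) = 33/8.
Compare the errors: |x - 4/1| = |115*1 - 4*28|/(28*1) = 3/28, and |x - 33/8| = |115*8 - 33*28|/(28*8) = 4/224.
Cross-multiplying, 4*28 = 112 < 672 = 3*224, so 4/224 is smaller: the intermediate fraction 33/8 is closer to x than 4/1.

33/8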